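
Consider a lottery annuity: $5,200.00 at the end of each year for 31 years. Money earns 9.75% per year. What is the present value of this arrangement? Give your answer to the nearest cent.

This is an ordinary annuity: 31 payments of $5,200.00 at the end of each year.
Periodic rate r = 0.0975 per year.
PV = PMT × [(1 − (1+r)^−n)/r] = 5,200 × [1 − (1+r)^−31] / r = $50,351.67

$50,351.67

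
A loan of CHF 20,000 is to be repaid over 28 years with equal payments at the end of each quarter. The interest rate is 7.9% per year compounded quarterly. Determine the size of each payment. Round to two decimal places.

Level ordinary annuity; solve PV = PMT × [(1 − (1+r)^−n)/r] for PMT.
Periodic rate r = 0.079/4 per quarter; n is counted in quarters.
With n = 112: PMT = 20,000 / ([(1 − (1+r)^−n)/r]) = CHF 444.75

CHF 444.75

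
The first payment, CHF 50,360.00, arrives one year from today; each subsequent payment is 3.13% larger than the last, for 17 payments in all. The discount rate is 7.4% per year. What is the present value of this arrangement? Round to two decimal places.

Periodic rate r = 0.074 per year.
Growing ordinary annuity: PV = PMT₁ × [1 − ((1+g)/(1+r))^n] / (r − g) = 50,360 × [1 − ((1+0.0313)/(1+r))^17] / (r − 0.0313) = CHF 587,651.87.

CHF 587,651.87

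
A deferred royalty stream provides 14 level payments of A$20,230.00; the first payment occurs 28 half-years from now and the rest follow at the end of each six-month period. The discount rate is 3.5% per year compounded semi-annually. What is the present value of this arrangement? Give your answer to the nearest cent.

A$156,044.34

Ordinary annuity of 14 payments, first payment at period 28.
Periodic rate r = 0.035/2 per half-year; n is counted in half-years.
The ordinary-annuity PV formula values the stream one period before the first payment (period 27); discount that back 27 periods:
PV₀ = 20,230 × [1 − (1+r)^−14] / r × (1+r)^−27 = A$156,044.34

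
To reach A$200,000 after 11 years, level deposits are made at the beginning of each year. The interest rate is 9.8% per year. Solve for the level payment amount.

A$9,935.95

Level annuity due; solve FV = PMT × [((1+r)^n − 1)/r] × (1+r) for PMT.
Periodic rate r = 0.098 per year.
With n = 11: PMT = 200,000 / ([((1+r)^n − 1)/r] × (1+r)) = A$9,935.95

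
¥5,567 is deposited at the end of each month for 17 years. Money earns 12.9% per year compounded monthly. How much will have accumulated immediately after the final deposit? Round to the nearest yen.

¥4,069,235

This is an ordinary annuity: 204 deposits of ¥5,567 at the end of each month.
Periodic rate r = 0.129/12 per month; n is counted in months.
FV = PMT × [((1+r)^n − 1)/r] = 5,567 × [(1+r)^204 − 1] / r = ¥4,069,235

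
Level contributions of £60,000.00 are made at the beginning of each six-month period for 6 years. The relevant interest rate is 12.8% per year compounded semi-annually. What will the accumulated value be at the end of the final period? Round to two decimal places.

This is an annuity due: 12 deposits of £60,000.00 at the beginning of each six-month period.
Periodic rate r = 0.128/2 per half-year; n is counted in half-years.
FV = PMT × [((1+r)^n − 1)/r] × (1+r) = 60,000 × [(1+r)^12 − 1] / r × (1+r) = £1,102,466.85

£1,102,466.85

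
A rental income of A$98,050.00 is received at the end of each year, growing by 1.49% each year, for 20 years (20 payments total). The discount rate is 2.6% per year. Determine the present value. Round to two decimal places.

Periodic rate r = 0.026 per year.
Growing ordinary annuity: PV = PMT₁ × [1 − ((1+g)/(1+r))^n] / (r − g) = 98,050 × [1 − ((1+0.0149)/(1+r))^20] / (r − 0.0149) = A$1,727,051.07.

A$1,727,051.07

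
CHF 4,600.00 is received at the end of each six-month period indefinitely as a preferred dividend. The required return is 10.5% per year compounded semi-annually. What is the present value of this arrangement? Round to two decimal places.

Periodic rate r = 0.105/2 per half-year.
Level perpetuity: PV = PMT / r = 4,600 / (0.105/2) = CHF 87,619.05.

CHF 87,619.05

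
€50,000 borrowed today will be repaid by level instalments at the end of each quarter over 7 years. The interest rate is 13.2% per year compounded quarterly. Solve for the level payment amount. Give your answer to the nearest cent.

€2,763.33

Level ordinary annuity; solve PV = PMT × [(1 − (1+r)^−n)/r] for PMT.
Periodic rate r = 0.132/4 per quarter; n is counted in quarters.
With n = 28: PMT = 50,000 / ([(1 − (1+r)^−n)/r]) = €2,763.33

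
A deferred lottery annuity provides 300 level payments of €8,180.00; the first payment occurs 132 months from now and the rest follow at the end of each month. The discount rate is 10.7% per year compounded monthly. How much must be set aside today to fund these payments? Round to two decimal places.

Ordinary annuity of 300 payments, first payment at period 132.
Periodic rate r = 0.107/12 per month; n is counted in months.
The ordinary-annuity PV formula values the stream one period before the first payment (period 131); discount that back 131 periods:
PV₀ = 8,180 × [1 − (1+r)^−300] / r × (1+r)^−131 = €266,757.48

€266,757.48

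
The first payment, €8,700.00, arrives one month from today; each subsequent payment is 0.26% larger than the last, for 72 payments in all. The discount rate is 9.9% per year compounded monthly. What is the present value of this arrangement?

Periodic rate r = 0.099/12 per month; n is counted in months.
Growing ordinary annuity: PV = PMT₁ × [1 − ((1+g)/(1+r))^n] / (r − g) = 8,700 × [1 − ((1+0.0026)/(1+r))^72] / (r − 0.0026) = €512,392.13.

€512,392.13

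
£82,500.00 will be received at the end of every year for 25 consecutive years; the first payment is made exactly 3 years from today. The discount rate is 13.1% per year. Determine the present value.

Ordinary annuity of 25 payments, first payment at period 3.
Periodic rate r = 0.131 per year.
The ordinary-annuity PV formula values the stream one period before the first payment (period 2); discount that back 2 periods:
PV₀ = 82,500 × [1 − (1+r)^−25] / r × (1+r)^−2 = £469,648.72

£469,648.72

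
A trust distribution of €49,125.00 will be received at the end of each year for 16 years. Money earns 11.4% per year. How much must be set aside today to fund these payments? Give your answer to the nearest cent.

€354,320.01

This is an ordinary annuity: 16 payments of €49,125.00 at the end of each year.
Periodic rate r = 0.114 per year.
PV = PMT × [(1 − (1+r)^−n)/r] = 49,125 × [1 − (1+r)^−16] / r = €354,320.01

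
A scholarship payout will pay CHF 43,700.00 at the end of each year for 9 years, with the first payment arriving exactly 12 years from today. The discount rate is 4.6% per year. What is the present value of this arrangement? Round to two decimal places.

Ordinary annuity of 9 payments, first payment at period 12.
Periodic rate r = 0.046 per year.
The ordinary-annuity PV formula values the stream one period before the first payment (period 11); discount that back 11 periods:
PV₀ = 43,700 × [1 − (1+r)^−9] / r × (1+r)^−11 = CHF 192,815.07

CHF 192,815.07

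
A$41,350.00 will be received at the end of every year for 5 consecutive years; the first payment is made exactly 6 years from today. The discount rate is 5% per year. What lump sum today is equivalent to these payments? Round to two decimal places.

A$140,269.88

Ordinary annuity of 5 payments, first payment at period 6.
Periodic rate r = 0.05 per year.
The ordinary-annuity PV formula values the stream one period before the first payment (period 5); discount that back 5 periods:
PV₀ = 41,350 × [1 − (1+r)^−5] / r × (1+r)^−5 = A$140,269.88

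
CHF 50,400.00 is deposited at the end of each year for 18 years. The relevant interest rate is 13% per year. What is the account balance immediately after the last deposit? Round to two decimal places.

CHF 3,110,946.96

This is an ordinary annuity: 18 deposits of CHF 50,400.00 at the end of each year.
Periodic rate r = 0.13 per year.
FV = PMT × [((1+r)^n − 1)/r] = 50,400 × [(1+r)^18 − 1] / r = CHF 3,110,946.96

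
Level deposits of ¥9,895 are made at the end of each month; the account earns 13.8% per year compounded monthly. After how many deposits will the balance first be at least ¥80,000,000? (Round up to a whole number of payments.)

398 payments

Periodic rate r = 0.138/12 per month; n is counted in months.
Ordinary annuity FV: 80,000,000 = 9,895 × [((1+r)^n − 1)/r].
(1+r)^n = 1 + 80,000,000 × r / 9,895, so n = ln(1 + 80,000,000·r/9,895) / ln(1+r) = 397.31.
Round up to a whole number of payments: n = 398.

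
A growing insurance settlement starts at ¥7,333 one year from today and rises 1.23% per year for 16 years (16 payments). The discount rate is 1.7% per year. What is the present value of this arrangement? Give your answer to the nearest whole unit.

¥111,453

Periodic rate r = 0.017 per year.
Growing ordinary annuity: PV = PMT₁ × [1 − ((1+g)/(1+r))^n] / (r − g) = 7,333 × [1 − ((1+0.0123)/(1+r))^16] / (r − 0.0123) = ¥111,453.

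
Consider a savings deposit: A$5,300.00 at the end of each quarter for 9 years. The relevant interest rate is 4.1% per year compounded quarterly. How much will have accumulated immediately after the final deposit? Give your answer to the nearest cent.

A$229,360.00

This is an ordinary annuity: 36 deposits of A$5,300.00 at the end of each quarter.
Periodic rate r = 0.041/4 per quarter; n is counted in quarters.
FV = PMT × [((1+r)^n − 1)/r] = 5,300 × [(1+r)^36 − 1] / r = A$229,360.00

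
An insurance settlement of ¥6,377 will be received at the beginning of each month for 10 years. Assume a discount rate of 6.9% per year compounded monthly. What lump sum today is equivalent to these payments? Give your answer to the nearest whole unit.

This is an annuity due: 120 payments of ¥6,377 at the beginning of each month.
Periodic rate r = 0.069/12 per month; n is counted in months.
PV = PMT × [(1 − (1+r)^−n)/r] × (1+r) = 6,377 × [1 − (1+r)^−120] / r × (1+r) = ¥554,846

¥554,846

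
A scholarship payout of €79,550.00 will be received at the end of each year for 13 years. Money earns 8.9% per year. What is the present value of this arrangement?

This is an ordinary annuity: 13 payments of €79,550.00 at the end of each year.
Periodic rate r = 0.089 per year.
PV = PMT × [(1 − (1+r)^−n)/r] = 79,550 × [1 − (1+r)^−13] / r = €598,775.58

€598,775.58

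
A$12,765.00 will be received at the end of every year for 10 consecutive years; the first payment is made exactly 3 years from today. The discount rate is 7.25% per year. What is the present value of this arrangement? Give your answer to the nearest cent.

A$77,051.56

Ordinary annuity of 10 payments, first payment at period 3.
Periodic rate r = 0.0725 per year.
The ordinary-annuity PV formula values the stream one period before the first payment (period 2); discount that back 2 periods:
PV₀ = 12,765 × [1 − (1+r)^−10] / r × (1+r)^−2 = A$77,051.56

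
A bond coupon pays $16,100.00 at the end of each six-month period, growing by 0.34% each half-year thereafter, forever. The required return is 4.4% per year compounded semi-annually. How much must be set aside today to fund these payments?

Periodic rate r = 0.044/2 per half-year.
Growing perpetuity (Gordon): PV = PMT₁ / (r − g) = 16,100 / (r − 0.0034) = $865,591.40.

$865,591.40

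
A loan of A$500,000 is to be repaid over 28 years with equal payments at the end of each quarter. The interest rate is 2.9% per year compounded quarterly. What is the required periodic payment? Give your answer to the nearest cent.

A$6,534.73

Level ordinary annuity; solve PV = PMT × [(1 − (1+r)^−n)/r] for PMT.
Periodic rate r = 0.029/4 per quarter; n is counted in quarters.
With n = 112: PMT = 500,000 / ([(1 − (1+r)^−n)/r]) = A$6,534.73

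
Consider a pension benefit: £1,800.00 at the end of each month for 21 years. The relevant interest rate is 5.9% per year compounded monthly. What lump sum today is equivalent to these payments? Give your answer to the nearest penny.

£259,729.20

This is an ordinary annuity: 252 payments of £1,800.00 at the end of each month.
Periodic rate r = 0.059/12 per month; n is counted in months.
PV = PMT × [(1 − (1+r)^−n)/r] = 1,800 × [1 − (1+r)^−252] / r = £259,729.20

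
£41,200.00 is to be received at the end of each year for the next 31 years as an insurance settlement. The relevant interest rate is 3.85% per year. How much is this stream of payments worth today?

£738,361.52

This is an ordinary annuity: 31 payments of £41,200.00 at the end of each year.
Periodic rate r = 0.0385 per year.
PV = PMT × [(1 − (1+r)^−n)/r] = 41,200 × [1 − (1+r)^−31] / r = £738,361.52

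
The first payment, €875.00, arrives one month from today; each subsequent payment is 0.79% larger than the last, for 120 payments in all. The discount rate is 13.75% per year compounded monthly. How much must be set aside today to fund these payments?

€84,801.76

Periodic rate r = 0.1375/12 per month; n is counted in months.
Growing ordinary annuity: PV = PMT₁ × [1 − ((1+g)/(1+r))^n] / (r − g) = 875 × [1 − ((1+0.0079)/(1+r))^120] / (r − 0.0079) = €84,801.76.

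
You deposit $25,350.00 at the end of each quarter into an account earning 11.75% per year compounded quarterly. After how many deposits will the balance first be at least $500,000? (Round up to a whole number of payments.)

16 payments

Periodic rate r = 0.1175/4 per quarter; n is counted in quarters.
Ordinary annuity FV: 500,000 = 25,350 × [((1+r)^n − 1)/r].
(1+r)^n = 1 + 500,000 × r / 25,350, so n = ln(1 + 500,000·r/25,350) / ln(1+r) = 15.79.
Round up to a whole number of payments: n = 16.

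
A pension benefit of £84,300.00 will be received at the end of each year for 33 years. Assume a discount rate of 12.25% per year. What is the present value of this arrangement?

This is an ordinary annuity: 33 payments of £84,300.00 at the end of each year.
Periodic rate r = 0.1225 per year.
PV = PMT × [(1 − (1+r)^−n)/r] = 84,300 × [1 − (1+r)^−33] / r = £672,973.82

£672,973.82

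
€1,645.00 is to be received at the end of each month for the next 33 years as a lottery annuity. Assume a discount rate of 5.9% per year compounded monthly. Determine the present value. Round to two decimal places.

€286,603.40

This is an ordinary annuity: 396 payments of €1,645.00 at the end of each month.
Periodic rate r = 0.059/12 per month; n is counted in months.
PV = PMT × [(1 − (1+r)^−n)/r] = 1,645 × [1 − (1+r)^−396] / r = €286,603.40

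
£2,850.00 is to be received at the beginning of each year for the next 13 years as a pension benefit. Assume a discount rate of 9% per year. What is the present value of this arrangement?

£23,258.07

This is an annuity due: 13 payments of £2,850.00 at the beginning of each year.
Periodic rate r = 0.09 per year.
PV = PMT × [(1 − (1+r)^−n)/r] × (1+r) = 2,850 × [1 − (1+r)^−13] / r × (1+r) = £23,258.07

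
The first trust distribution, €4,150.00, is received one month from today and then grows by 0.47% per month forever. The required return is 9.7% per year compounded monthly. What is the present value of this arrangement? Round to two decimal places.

Periodic rate r = 0.097/12 per month.
Growing perpetuity (Gordon): PV = PMT₁ / (r − g) = 4,150 / (r − 0.0047) = €1,226,600.99.

€1,226,600.99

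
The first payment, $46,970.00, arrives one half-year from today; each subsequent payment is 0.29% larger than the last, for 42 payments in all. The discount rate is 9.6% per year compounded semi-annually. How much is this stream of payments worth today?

$877,294.60

Periodic rate r = 0.096/2 per half-year; n is counted in half-years.
Growing ordinary annuity: PV = PMT₁ × [1 − ((1+g)/(1+r))^n] / (r − g) = 46,970 × [1 − ((1+0.0029)/(1+r))^42] / (r − 0.0029) = $877,294.60.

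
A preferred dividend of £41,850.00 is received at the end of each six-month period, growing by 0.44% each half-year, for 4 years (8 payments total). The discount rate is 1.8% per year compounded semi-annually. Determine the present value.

Periodic rate r = 0.018/2 per half-year; n is counted in half-years.
Growing ordinary annuity: PV = PMT₁ × [1 − ((1+g)/(1+r))^n] / (r − g) = 41,850 × [1 − ((1+0.0044)/(1+r))^8] / (r − 0.0044) = £326,567.13.

£326,567.13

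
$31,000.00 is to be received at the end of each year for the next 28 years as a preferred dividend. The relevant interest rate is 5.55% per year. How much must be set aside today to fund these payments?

This is an ordinary annuity: 28 payments of $31,000.00 at the end of each year.
Periodic rate r = 0.0555 per year.
PV = PMT × [(1 − (1+r)^−n)/r] = 31,000 × [1 − (1+r)^−28] / r = $435,464.23

$435,464.23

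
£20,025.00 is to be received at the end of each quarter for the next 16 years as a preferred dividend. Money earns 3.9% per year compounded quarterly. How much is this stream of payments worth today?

£950,070.65

This is an ordinary annuity: 64 payments of £20,025.00 at the end of each quarter.
Periodic rate r = 0.039/4 per quarter; n is counted in quarters.
PV = PMT × [(1 − (1+r)^−n)/r] = 20,025 × [1 − (1+r)^−64] / r = £950,070.65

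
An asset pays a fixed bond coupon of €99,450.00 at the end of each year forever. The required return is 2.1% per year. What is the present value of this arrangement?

Periodic rate r = 0.021 per year.
Level perpetuity: PV = PMT / r = 99,450 / (0.021) = €4,735,714.29.

€4,735,714.29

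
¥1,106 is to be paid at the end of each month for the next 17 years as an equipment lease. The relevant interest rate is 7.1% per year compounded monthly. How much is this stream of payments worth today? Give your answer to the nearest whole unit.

This is an ordinary annuity: 204 payments of ¥1,106 at the end of each month.
Periodic rate r = 0.071/12 per month; n is counted in months.
PV = PMT × [(1 − (1+r)^−n)/r] = 1,106 × [1 − (1+r)^−204] / r = ¥130,821

¥130,821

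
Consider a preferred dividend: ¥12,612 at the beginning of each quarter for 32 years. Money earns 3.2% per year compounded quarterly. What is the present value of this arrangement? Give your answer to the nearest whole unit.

This is an annuity due: 128 payments of ¥12,612 at the beginning of each quarter.
Periodic rate r = 0.032/4 per quarter; n is counted in quarters.
PV = PMT × [(1 − (1+r)^−n)/r] × (1+r) = 12,612 × [1 − (1+r)^−128] / r × (1+r) = ¥1,016,044

¥1,016,044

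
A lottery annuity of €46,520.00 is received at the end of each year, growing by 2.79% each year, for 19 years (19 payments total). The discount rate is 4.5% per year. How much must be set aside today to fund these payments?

Periodic rate r = 0.045 per year.
Growing ordinary annuity: PV = PMT₁ × [1 − ((1+g)/(1+r))^n] / (r − g) = 46,520 × [1 − ((1+0.0279)/(1+r))^19] / (r − 0.0279) = €732,082.59.

€732,082.59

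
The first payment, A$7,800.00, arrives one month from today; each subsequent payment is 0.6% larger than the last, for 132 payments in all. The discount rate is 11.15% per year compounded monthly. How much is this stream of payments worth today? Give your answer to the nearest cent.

Periodic rate r = 0.1115/12 per month; n is counted in months.
Growing ordinary annuity: PV = PMT₁ × [1 − ((1+g)/(1+r))^n] / (r − g) = 7,800 × [1 − ((1+0.006)/(1+r))^132] / (r − 0.006) = A$830,014.72.

A$830,014.72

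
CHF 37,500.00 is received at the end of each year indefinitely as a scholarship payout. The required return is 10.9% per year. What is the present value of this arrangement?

Periodic rate r = 0.109 per year.
Level perpetuity: PV = PMT / r = 37,500 / (0.109) = CHF 344,036.70.

CHF 344,036.70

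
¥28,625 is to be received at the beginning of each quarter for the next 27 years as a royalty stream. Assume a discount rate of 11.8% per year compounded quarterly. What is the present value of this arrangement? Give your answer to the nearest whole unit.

¥955,722

This is an annuity due: 108 payments of ¥28,625 at the beginning of each quarter.
Periodic rate r = 0.118/4 per quarter; n is counted in quarters.
PV = PMT × [(1 − (1+r)^−n)/r] × (1+r) = 28,625 × [1 − (1+r)^−108] / r × (1+r) = ¥955,722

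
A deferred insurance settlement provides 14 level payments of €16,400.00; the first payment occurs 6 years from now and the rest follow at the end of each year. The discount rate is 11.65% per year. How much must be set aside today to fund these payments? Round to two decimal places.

Ordinary annuity of 14 payments, first payment at period 6.
Periodic rate r = 0.1165 per year.
The ordinary-annuity PV formula values the stream one period before the first payment (period 5); discount that back 5 periods:
PV₀ = 16,400 × [1 − (1+r)^−14] / r × (1+r)^−5 = €63,791.89

€63,791.89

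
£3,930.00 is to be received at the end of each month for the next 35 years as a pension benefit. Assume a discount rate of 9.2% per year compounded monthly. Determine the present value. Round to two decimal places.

£491,874.31

This is an ordinary annuity: 420 payments of £3,930.00 at the end of each month.
Periodic rate r = 0.092/12 per month; n is counted in months.
PV = PMT × [(1 − (1+r)^−n)/r] = 3,930 × [1 − (1+r)^−420] / r = £491,874.31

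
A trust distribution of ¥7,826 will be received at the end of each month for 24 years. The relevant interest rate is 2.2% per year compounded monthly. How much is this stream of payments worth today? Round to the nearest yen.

This is an ordinary annuity: 288 payments of ¥7,826 at the end of each month.
Periodic rate r = 0.022/12 per month; n is counted in months.
PV = PMT × [(1 − (1+r)^−n)/r] = 7,826 × [1 − (1+r)^−288] / r = ¥1,749,886

¥1,749,886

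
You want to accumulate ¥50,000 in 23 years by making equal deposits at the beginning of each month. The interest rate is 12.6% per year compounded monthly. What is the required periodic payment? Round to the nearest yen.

¥31

Level annuity due; solve FV = PMT × [((1+r)^n − 1)/r] × (1+r) for PMT.
Periodic rate r = 0.126/12 per month; n is counted in months.
With n = 276: PMT = 50,000 / ([((1+r)^n − 1)/r] × (1+r)) = ¥31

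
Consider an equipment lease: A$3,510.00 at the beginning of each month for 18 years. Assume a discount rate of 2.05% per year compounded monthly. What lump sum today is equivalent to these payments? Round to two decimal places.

A$634,642.90

This is an annuity due: 216 payments of A$3,510.00 at the beginning of each month.
Periodic rate r = 0.0205/12 per month; n is counted in months.
PV = PMT × [(1 − (1+r)^−n)/r] × (1+r) = 3,510 × [1 − (1+r)^−216] / r × (1+r) = A$634,642.90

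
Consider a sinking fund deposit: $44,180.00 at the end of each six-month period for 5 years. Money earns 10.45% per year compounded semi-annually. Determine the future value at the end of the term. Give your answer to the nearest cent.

$561,562.07

This is an ordinary annuity: 10 deposits of $44,180.00 at the end of each six-month period.
Periodic rate r = 0.1045/2 per half-year; n is counted in half-years.
FV = PMT × [((1+r)^n − 1)/r] = 44,180 × [(1+r)^10 − 1] / r = $561,562.07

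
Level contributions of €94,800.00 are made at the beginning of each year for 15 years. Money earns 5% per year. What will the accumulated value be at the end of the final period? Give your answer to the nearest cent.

€2,147,930.22

This is an annuity due: 15 deposits of €94,800.00 at the beginning of each year.
Periodic rate r = 0.05 per year.
FV = PMT × [((1+r)^n − 1)/r] × (1+r) = 94,800 × [(1+r)^15 − 1] / r × (1+r) = €2,147,930.22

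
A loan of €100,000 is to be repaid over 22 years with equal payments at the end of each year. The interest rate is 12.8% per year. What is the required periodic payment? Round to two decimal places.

€13,773.28

Level ordinary annuity; solve PV = PMT × [(1 − (1+r)^−n)/r] for PMT.
Periodic rate r = 0.128 per year.
With n = 22: PMT = 100,000 / ([(1 − (1+r)^−n)/r]) = €13,773.28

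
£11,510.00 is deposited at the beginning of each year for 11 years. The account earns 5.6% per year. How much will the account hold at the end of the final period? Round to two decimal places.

This is an annuity due: 11 deposits of £11,510.00 at the beginning of each year.
Periodic rate r = 0.056 per year.
FV = PMT × [((1+r)^n − 1)/r] × (1+r) = 11,510 × [(1+r)^11 − 1] / r × (1+r) = £178,188.30

£178,188.30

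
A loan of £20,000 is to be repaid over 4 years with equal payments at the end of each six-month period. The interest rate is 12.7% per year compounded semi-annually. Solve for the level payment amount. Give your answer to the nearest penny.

£3,265.48

Level ordinary annuity; solve PV = PMT × [(1 − (1+r)^−n)/r] for PMT.
Periodic rate r = 0.127/2 per half-year; n is counted in half-years.
With n = 8: PMT = 20,000 / ([(1 − (1+r)^−n)/r]) = £3,265.48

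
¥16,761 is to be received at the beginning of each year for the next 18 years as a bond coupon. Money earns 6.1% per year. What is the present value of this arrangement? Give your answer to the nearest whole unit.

¥191,114

This is an annuity due: 18 payments of ¥16,761 at the beginning of each year.
Periodic rate r = 0.061 per year.
PV = PMT × [(1 − (1+r)^−n)/r] × (1+r) = 16,761 × [1 − (1+r)^−18] / r × (1+r) = ¥191,114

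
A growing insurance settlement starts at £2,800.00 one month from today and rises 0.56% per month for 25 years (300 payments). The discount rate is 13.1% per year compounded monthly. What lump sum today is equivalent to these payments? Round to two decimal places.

Periodic rate r = 0.131/12 per month; n is counted in months.
Growing ordinary annuity: PV = PMT₁ × [1 − ((1+g)/(1+r))^n] / (r − g) = 2,800 × [1 − ((1+0.0056)/(1+r))^300] / (r − 0.0056) = £418,380.04.

£418,380.04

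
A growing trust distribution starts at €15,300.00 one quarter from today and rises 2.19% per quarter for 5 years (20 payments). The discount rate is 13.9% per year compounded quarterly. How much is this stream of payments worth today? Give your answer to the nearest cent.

€263,303.13

Periodic rate r = 0.139/4 per quarter; n is counted in quarters.
Growing ordinary annuity: PV = PMT₁ × [1 − ((1+g)/(1+r))^n] / (r − g) = 15,300 × [1 − ((1+0.0219)/(1+r))^20] / (r − 0.0219) = €263,303.13.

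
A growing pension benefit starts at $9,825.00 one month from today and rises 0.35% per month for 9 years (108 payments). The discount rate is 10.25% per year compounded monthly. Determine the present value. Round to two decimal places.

$814,533.70

Periodic rate r = 0.1025/12 per month; n is counted in months.
Growing ordinary annuity: PV = PMT₁ × [1 − ((1+g)/(1+r))^n] / (r − g) = 9,825 × [1 − ((1+0.0035)/(1+r))^108] / (r − 0.0035) = $814,533.70.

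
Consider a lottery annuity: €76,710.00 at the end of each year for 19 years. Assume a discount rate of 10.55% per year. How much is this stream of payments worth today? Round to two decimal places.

€618,969.76

This is an ordinary annuity: 19 payments of €76,710.00 at the end of each year.
Periodic rate r = 0.1055 per year.
PV = PMT × [(1 − (1+r)^−n)/r] = 76,710 × [1 − (1+r)^−19] / r = €618,969.76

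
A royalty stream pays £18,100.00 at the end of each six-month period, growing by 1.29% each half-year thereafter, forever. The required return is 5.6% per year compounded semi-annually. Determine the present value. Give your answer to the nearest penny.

£1,198,675.50

Periodic rate r = 0.056/2 per half-year.
Growing perpetuity (Gordon): PV = PMT₁ / (r − g) = 18,100 / (r − 0.0129) = £1,198,675.50.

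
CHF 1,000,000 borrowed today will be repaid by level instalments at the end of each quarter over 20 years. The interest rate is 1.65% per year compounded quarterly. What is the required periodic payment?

Level ordinary annuity; solve PV = PMT × [(1 − (1+r)^−n)/r] for PMT.
Periodic rate r = 0.0165/4 per quarter; n is counted in quarters.
With n = 80: PMT = 1,000,000 / ([(1 − (1+r)^−n)/r]) = CHF 14,701.26

CHF 14,701.26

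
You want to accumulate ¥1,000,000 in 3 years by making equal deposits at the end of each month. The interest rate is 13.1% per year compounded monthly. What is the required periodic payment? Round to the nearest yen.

¥22,825

Level ordinary annuity; solve FV = PMT × [((1+r)^n − 1)/r] for PMT.
Periodic rate r = 0.131/12 per month; n is counted in months.
With n = 36: PMT = 1,000,000 / ([((1+r)^n − 1)/r]) = ¥22,825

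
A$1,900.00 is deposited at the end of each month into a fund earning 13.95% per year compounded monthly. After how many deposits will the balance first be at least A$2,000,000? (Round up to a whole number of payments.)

Periodic rate r = 0.1395/12 per month; n is counted in months.
Ordinary annuity FV: 2,000,000 = 1,900 × [((1+r)^n − 1)/r].
(1+r)^n = 1 + 2,000,000 × r / 1,900, so n = ln(1 + 2,000,000·r/1,900) / ln(1+r) = 223.48.
Round up to a whole number of payments: n = 224.

224 payments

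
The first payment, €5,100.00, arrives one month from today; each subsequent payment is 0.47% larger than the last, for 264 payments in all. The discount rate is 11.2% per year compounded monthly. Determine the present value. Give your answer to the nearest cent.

€774,020.15

Periodic rate r = 0.112/12 per month; n is counted in months.
Growing ordinary annuity: PV = PMT₁ × [1 − ((1+g)/(1+r))^n] / (r − g) = 5,100 × [1 − ((1+0.0047)/(1+r))^264] / (r − 0.0047) = €774,020.15.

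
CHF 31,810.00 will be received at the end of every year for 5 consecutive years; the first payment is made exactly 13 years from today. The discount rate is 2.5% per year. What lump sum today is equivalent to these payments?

Ordinary annuity of 5 payments, first payment at period 13.
Periodic rate r = 0.025 per year.
The ordinary-annuity PV formula values the stream one period before the first payment (period 12); discount that back 12 periods:
PV₀ = 31,810 × [1 − (1+r)^−5] / r × (1+r)^−12 = CHF 109,885.52

CHF 109,885.52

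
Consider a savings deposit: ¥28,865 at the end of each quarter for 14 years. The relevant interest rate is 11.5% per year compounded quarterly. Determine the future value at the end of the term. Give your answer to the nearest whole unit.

¥3,906,042

This is an ordinary annuity: 56 deposits of ¥28,865 at the end of each quarter.
Periodic rate r = 0.115/4 per quarter; n is counted in quarters.
FV = PMT × [((1+r)^n − 1)/r] = 28,865 × [(1+r)^56 − 1] / r = ¥3,906,042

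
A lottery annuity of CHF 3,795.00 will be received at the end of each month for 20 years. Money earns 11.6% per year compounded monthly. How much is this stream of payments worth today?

CHF 353,573.10

This is an ordinary annuity: 240 payments of CHF 3,795.00 at the end of each month.
Periodic rate r = 0.116/12 per month; n is counted in months.
PV = PMT × [(1 − (1+r)^−n)/r] = 3,795 × [1 − (1+r)^−240] / r = CHF 353,573.10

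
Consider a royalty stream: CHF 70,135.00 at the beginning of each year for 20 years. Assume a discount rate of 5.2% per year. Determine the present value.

This is an annuity due: 20 payments of CHF 70,135.00 at the beginning of each year.
Periodic rate r = 0.052 per year.
PV = PMT × [(1 − (1+r)^−n)/r] × (1+r) = 70,135 × [1 − (1+r)^−20] / r × (1+r) = CHF 904,092.27

CHF 904,092.27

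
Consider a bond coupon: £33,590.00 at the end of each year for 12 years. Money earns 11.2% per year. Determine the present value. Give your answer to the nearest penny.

This is an ordinary annuity: 12 payments of £33,590.00 at the end of each year.
Periodic rate r = 0.112 per year.
PV = PMT × [(1 − (1+r)^−n)/r] = 33,590 × [1 − (1+r)^−12] / r = £216,016.01

£216,016.01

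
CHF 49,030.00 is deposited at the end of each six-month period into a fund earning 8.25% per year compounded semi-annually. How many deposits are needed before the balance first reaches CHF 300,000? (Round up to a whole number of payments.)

Periodic rate r = 0.0825/2 per half-year; n is counted in half-years.
Ordinary annuity FV: 300,000 = 49,030 × [((1+r)^n − 1)/r].
(1+r)^n = 1 + 300,000 × r / 49,030, so n = ln(1 + 300,000·r/49,030) / ln(1+r) = 5.57.
Round up to a whole number of payments: n = 6.

6 payments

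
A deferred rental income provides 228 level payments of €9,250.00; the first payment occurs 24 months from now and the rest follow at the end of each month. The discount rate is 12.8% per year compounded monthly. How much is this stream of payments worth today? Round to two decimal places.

€618,940.35

Ordinary annuity of 228 payments, first payment at period 24.
Periodic rate r = 0.128/12 per month; n is counted in months.
The ordinary-annuity PV formula values the stream one period before the first payment (period 23); discount that back 23 periods:
PV₀ = 9,250 × [1 − (1+r)^−228] / r × (1+r)^−23 = €618,940.35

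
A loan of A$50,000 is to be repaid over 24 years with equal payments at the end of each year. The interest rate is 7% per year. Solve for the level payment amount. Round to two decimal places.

Level ordinary annuity; solve PV = PMT × [(1 − (1+r)^−n)/r] for PMT.
Periodic rate r = 0.07 per year.
With n = 24: PMT = 50,000 / ([(1 − (1+r)^−n)/r]) = A$4,359.45

A$4,359.45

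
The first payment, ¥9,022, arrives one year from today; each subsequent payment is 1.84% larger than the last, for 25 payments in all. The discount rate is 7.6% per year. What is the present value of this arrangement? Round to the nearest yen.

Periodic rate r = 0.076 per year.
Growing ordinary annuity: PV = PMT₁ × [1 − ((1+g)/(1+r))^n] / (r − g) = 9,022 × [1 − ((1+0.0184)/(1+r))^25] / (r − 0.0184) = ¥117,047.

¥117,047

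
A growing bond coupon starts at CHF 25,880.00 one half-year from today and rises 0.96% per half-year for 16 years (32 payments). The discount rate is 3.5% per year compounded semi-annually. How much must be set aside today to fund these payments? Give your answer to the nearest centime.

Periodic rate r = 0.035/2 per half-year; n is counted in half-years.
Growing ordinary annuity: PV = PMT₁ × [1 − ((1+g)/(1+r))^n] / (r − g) = 25,880 × [1 − ((1+0.0096)/(1+r))^32] / (r − 0.0096) = CHF 723,161.37.

CHF 723,161.37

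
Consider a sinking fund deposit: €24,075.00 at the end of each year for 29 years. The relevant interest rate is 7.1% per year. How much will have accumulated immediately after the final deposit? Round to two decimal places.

€2,139,493.55

This is an ordinary annuity: 29 deposits of €24,075.00 at the end of each year.
Periodic rate r = 0.071 per year.
FV = PMT × [((1+r)^n − 1)/r] = 24,075 × [(1+r)^29 − 1] / r = €2,139,493.55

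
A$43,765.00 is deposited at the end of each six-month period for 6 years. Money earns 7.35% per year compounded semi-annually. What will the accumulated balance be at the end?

This is an ordinary annuity: 12 deposits of A$43,765.00 at the end of each six-month period.
Periodic rate r = 0.0735/2 per half-year; n is counted in half-years.
FV = PMT × [((1+r)^n − 1)/r] = 43,765 × [(1+r)^12 − 1] / r = A$645,476.89

A$645,476.89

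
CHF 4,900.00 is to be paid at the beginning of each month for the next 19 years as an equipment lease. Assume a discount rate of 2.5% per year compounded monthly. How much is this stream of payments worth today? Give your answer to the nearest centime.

This is an annuity due: 228 payments of CHF 4,900.00 at the beginning of each month.
Periodic rate r = 0.025/12 per month; n is counted in months.
PV = PMT × [(1 − (1+r)^−n)/r] × (1+r) = 4,900 × [1 − (1+r)^−228] / r × (1+r) = CHF 890,454.71

CHF 890,454.71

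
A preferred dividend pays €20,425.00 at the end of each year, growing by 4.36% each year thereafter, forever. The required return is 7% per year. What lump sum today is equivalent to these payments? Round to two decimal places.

Periodic rate r = 0.07 per year.
Growing perpetuity (Gordon): PV = PMT₁ / (r − g) = 20,425 / (r − 0.0436) = €773,674.24.

€773,674.24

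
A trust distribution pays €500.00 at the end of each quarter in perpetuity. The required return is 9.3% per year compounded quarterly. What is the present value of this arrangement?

€21,505.38

Periodic rate r = 0.093/4 per quarter.
Level perpetuity: PV = PMT / r = 500 / (0.093/4) = €21,505.38.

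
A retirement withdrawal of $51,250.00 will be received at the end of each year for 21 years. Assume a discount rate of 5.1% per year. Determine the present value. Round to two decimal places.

$651,339.09

This is an ordinary annuity: 21 payments of $51,250.00 at the end of each year.
Periodic rate r = 0.051 per year.
PV = PMT × [(1 − (1+r)^−n)/r] = 51,250 × [1 − (1+r)^−21] / r = $651,339.09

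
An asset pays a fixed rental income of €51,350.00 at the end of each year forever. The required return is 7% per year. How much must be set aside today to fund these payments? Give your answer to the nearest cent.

€733,571.43

Periodic rate r = 0.07 per year.
Level perpetuity: PV = PMT / r = 51,350 / (0.07) = €733,571.43.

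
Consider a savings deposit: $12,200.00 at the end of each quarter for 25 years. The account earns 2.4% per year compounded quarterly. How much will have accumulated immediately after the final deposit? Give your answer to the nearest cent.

This is an ordinary annuity: 100 deposits of $12,200.00 at the end of each quarter.
Periodic rate r = 0.024/4 per quarter; n is counted in quarters.
FV = PMT × [((1+r)^n − 1)/r] = 12,200 × [(1+r)^100 − 1] / r = $1,665,005.11

$1,665,005.11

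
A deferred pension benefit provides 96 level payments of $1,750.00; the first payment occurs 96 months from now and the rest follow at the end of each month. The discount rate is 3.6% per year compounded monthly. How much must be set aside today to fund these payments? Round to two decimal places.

$109,678.28

Ordinary annuity of 96 payments, first payment at period 96.
Periodic rate r = 0.036/12 per month; n is counted in months.
The ordinary-annuity PV formula values the stream one period before the first payment (period 95); discount that back 95 periods:
PV₀ = 1,750 × [1 − (1+r)^−96] / r × (1+r)^−95 = $109,678.28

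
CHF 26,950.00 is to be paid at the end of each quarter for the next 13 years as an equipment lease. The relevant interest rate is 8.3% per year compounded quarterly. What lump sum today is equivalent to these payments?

CHF 852,386.67

This is an ordinary annuity: 52 payments of CHF 26,950.00 at the end of each quarter.
Periodic rate r = 0.083/4 per quarter; n is counted in quarters.
PV = PMT × [(1 − (1+r)^−n)/r] = 26,950 × [1 − (1+r)^−52] / r = CHF 852,386.67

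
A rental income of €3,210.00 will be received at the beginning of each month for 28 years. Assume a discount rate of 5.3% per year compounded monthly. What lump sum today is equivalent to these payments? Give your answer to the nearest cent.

This is an annuity due: 336 payments of €3,210.00 at the beginning of each month.
Periodic rate r = 0.053/12 per month; n is counted in months.
PV = PMT × [(1 − (1+r)^−n)/r] × (1+r) = 3,210 × [1 − (1+r)^−336] / r × (1+r) = €563,948.05

€563,948.05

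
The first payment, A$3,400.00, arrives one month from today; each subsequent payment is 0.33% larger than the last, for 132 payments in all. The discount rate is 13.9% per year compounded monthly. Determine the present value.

A$271,812.36

Periodic rate r = 0.139/12 per month; n is counted in months.
Growing ordinary annuity: PV = PMT₁ × [1 − ((1+g)/(1+r))^n] / (r − g) = 3,400 × [1 − ((1+0.0033)/(1+r))^132] / (r − 0.0033) = A$271,812.36.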